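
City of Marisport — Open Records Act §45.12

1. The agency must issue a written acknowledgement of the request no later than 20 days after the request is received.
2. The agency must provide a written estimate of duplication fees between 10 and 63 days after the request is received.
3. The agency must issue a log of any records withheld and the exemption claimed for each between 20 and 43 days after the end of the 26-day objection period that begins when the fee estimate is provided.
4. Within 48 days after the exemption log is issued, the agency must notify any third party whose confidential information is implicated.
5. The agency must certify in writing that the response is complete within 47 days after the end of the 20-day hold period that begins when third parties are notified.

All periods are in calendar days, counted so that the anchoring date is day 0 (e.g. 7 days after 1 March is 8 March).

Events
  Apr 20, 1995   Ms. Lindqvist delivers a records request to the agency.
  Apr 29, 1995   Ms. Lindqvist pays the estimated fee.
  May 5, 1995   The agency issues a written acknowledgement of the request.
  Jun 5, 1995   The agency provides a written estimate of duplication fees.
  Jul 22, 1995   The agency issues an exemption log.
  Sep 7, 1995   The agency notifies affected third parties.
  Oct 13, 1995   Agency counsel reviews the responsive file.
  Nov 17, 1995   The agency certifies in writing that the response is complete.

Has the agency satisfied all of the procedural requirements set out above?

Step 1 — counting 20 days from Apr 20, 1995 (when the request is received) gives a deadline of May 10, 1995; completed May 5, 1995, before the deadline.
Step 2 — 10 and 63 days from Apr 20, 1995 (when the request is received) are Apr 30, 1995 and Jun 22, 1995 respectively; done Jun 5, 1995, which is between those dates.
Step 3 — 20 and 43 days from Jul 1, 1995 (end of the 26-day objection period, which began when the fee estimate is provided on Jun 5, 1995) are Jul 21, 1995 and Aug 13, 1995 respectively; done Jul 22, 1995, which is between those dates.
Step 4 — counting 48 days from Jul 22, 1995 (when the exemption log is issued) gives a deadline of Sep 8, 1995; done Sep 7, 1995 — timely.
Step 5 — counting 47 days from Sep 27, 1995 (end of the 20-day hold period, which began when third parties are notified on Sep 7, 1995) gives a deadline of Nov 13, 1995; Nov 17, 1995 misses that deadline by 4 days.

No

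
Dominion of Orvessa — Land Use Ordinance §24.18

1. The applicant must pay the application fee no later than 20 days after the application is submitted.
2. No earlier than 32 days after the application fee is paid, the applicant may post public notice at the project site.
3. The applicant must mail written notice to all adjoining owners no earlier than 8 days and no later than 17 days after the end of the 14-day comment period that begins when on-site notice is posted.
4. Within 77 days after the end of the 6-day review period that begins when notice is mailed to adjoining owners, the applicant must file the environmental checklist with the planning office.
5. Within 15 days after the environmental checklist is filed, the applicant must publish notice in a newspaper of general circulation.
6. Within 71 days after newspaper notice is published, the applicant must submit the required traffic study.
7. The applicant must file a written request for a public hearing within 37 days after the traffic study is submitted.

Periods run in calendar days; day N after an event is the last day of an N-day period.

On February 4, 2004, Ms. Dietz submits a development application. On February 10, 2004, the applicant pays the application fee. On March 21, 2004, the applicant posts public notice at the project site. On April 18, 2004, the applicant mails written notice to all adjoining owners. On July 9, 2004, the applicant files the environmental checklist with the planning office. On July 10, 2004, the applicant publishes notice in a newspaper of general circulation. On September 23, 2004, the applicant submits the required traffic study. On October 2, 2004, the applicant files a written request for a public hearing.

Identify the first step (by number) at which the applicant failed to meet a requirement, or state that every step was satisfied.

Step 1: 20 days after February 4, 2004 (when the application is submitted) is February 24, 2004; February 10, 2004 is within that limit.
Step 2: the earliest permitted date is 32 days after February 10, 2004 (when the application fee is paid), i.e. March 13, 2004; March 21, 2004 is on or after that date.
Step 3: the window is 8–17 days after April 4, 2004 (end of the 14-day comment period, which began when on-site notice is posted on March 21, 2004), so April 12, 2004 through April 21, 2004; done April 18, 2004, which is between those dates.
Step 4: 77 days after April 24, 2004 (end of the 6-day review period, which began when notice is mailed to adjoining owners on April 18, 2004) is July 10, 2004; completed July 9, 2004, before the deadline.
Step 5: 15 days after July 9, 2004 (when the environmental checklist is filed) is July 24, 2004; July 10, 2004 is within that limit.
Step 6: 71 days after July 10, 2004 (when newspaper notice is published) is September 19, 2004; not done until September 23, 2004, 4 days after the deadline.

Step 6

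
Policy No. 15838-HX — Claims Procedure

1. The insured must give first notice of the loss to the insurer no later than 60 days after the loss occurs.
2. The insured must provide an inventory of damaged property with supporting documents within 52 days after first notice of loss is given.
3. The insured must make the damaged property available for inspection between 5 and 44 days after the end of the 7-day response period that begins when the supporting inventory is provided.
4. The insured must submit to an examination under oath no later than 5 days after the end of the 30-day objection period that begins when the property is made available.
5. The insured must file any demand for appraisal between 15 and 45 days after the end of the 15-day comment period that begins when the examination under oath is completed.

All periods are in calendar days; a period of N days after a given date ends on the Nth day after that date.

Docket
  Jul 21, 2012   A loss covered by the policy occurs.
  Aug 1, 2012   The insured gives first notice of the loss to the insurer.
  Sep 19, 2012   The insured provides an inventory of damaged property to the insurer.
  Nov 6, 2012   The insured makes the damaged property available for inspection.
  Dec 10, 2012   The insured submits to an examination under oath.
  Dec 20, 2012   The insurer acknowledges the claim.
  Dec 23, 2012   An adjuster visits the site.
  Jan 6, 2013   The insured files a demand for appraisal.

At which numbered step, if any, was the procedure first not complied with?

Step 5

Step 1: 60 days after Jul 21, 2012 (when the loss occurs) is Sep 19, 2012; done Aug 1, 2012 — timely.
Step 2: 52 days after Aug 1, 2012 (when first notice of loss is given) is Sep 22, 2012; done Sep 19, 2012 — timely.
Step 3: the window is 5–44 days after Sep 26, 2012 (end of the 7-day response period, which began when the supporting inventory is provided on Sep 19, 2012), so Oct 1, 2012 through Nov 9, 2012; done Nov 6, 2012 — within the window.
Step 4: 5 days after Dec 6, 2012 (end of the 30-day objection period, which began when the property is made available on Nov 6, 2012) is Dec 11, 2012; Dec 10, 2012 is within that limit.
Step 5: the window is 15–45 days after Dec 25, 2012 (end of the 15-day comment period, which began when the examination under oath is completed on Dec 10, 2012), so Jan 9, 2013 through Feb 8, 2013; Jan 6, 2013 is 3 days too early.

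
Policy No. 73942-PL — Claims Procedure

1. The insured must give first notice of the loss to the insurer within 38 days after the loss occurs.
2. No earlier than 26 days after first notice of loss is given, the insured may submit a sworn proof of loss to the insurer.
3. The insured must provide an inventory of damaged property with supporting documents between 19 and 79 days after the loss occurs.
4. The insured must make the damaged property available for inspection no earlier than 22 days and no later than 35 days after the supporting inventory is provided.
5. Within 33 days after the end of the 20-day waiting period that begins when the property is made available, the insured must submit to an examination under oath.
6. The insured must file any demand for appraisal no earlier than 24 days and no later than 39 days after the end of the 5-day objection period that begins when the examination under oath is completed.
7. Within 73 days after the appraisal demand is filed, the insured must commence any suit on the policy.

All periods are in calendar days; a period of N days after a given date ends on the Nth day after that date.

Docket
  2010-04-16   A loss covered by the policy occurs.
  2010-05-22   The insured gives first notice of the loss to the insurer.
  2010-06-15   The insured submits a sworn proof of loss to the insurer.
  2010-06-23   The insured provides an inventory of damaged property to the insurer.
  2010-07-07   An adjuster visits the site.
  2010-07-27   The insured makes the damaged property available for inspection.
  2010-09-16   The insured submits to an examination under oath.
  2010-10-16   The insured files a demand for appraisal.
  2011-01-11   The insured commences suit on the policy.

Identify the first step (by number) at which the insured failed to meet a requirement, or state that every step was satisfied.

Step 1: 38 days after 2010-04-16 (when the loss occurs) is 2010-05-24; 2010-05-22 is within that limit.
Step 2: the earliest permitted date is 26 days after 2010-05-22 (when first notice of loss is given), i.e. 2010-06-17; 2010-06-15 is 2 days before the earliest permitted date.

Step 2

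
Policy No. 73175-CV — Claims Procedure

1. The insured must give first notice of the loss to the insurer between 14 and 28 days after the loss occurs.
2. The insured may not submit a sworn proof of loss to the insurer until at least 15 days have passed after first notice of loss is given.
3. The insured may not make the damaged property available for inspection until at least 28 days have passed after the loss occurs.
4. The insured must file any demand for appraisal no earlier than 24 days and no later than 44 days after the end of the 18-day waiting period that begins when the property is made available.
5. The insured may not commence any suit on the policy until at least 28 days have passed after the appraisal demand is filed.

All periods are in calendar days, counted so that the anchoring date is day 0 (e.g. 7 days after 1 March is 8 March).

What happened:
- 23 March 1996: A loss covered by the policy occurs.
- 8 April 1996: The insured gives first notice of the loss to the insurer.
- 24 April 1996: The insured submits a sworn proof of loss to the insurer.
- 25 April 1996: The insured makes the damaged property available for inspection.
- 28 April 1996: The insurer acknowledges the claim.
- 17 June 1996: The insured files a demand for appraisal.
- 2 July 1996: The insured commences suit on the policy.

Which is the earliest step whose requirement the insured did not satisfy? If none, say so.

Step 5

Step 1: the window is 14–28 days after 23 March 1996 (when the loss occurs), so 6 April 1996 through 20 April 1996; 8 April 1996 falls inside that range.
Step 2: the earliest permitted date is 15 days after 8 April 1996 (when first notice of loss is given), i.e. 23 April 1996; done 24 April 1996 — permitted.
Step 3: the earliest permitted date is 28 days after 23 March 1996 (when the loss occurs), i.e. 20 April 1996; done 25 April 1996 — permitted.
Step 4: the window is 24–44 days after 13 May 1996 (end of the 18-day waiting period, which began when the property is made available on 25 April 1996), so 6 June 1996 through 26 June 1996; done 17 June 1996, which is between those dates.
Step 5: the earliest permitted date is 28 days after 17 June 1996 (when the appraisal demand is filed), i.e. 15 July 1996; done 2 July 1996 — 13 days too early.
The analysis stops there.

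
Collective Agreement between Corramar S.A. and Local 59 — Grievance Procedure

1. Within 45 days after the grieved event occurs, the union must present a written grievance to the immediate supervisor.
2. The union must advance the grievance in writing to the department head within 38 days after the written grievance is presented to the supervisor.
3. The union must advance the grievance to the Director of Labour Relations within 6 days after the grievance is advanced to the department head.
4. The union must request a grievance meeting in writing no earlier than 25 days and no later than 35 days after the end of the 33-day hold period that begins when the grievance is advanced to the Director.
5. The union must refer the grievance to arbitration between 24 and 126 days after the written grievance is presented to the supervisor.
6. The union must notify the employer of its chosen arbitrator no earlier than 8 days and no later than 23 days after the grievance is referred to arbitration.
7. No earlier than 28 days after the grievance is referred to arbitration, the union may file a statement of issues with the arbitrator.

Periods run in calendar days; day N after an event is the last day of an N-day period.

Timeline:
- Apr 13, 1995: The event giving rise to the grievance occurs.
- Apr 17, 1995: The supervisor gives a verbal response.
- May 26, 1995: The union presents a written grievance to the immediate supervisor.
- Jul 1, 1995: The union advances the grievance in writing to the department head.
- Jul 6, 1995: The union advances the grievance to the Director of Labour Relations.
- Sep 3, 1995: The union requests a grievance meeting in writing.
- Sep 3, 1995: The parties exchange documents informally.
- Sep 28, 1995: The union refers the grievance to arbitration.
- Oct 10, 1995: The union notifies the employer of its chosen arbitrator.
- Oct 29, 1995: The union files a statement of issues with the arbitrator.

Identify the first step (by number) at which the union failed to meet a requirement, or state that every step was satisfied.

None — every step was satisfied

Step 1 — counting 45 days from Apr 13, 1995 (when the grieved event occurs) gives a deadline of May 28, 1995; done May 26, 1995 — timely.
Step 2 — counting 38 days from May 26, 1995 (when the written grievance is presented to the supervisor) gives a deadline of Jul 3, 1995; completed Jul 1, 1995, before the deadline.
Step 3 — counting 6 days from Jul 1, 1995 (when the grievance is advanced to the department head) gives a deadline of Jul 7, 1995; Jul 6, 1995 is within that limit.
Step 4 — 25 and 35 days from Aug 8, 1995 (end of the 33-day hold period, which began when the grievance is advanced to the Director on Jul 6, 1995) are Sep 2, 1995 and Sep 12, 1995 respectively; done Sep 3, 1995, which is between those dates.
Step 5 — 24 and 126 days from May 26, 1995 (when the written grievance is presented to the supervisor) are Jun 19, 1995 and Sep 29, 1995 respectively; done Sep 28, 1995, which is between those dates.
Step 6 — 8 and 23 days from Sep 28, 1995 (when the grievance is referred to arbitration) are Oct 6, 1995 and Oct 21, 1995 respectively; Oct 10, 1995 falls inside that range.
Step 7 — must wait 28 days from Sep 28, 1995 (when the grievance is referred to arbitration), so not before Oct 26, 1995; done Oct 29, 1995, after the minimum wait.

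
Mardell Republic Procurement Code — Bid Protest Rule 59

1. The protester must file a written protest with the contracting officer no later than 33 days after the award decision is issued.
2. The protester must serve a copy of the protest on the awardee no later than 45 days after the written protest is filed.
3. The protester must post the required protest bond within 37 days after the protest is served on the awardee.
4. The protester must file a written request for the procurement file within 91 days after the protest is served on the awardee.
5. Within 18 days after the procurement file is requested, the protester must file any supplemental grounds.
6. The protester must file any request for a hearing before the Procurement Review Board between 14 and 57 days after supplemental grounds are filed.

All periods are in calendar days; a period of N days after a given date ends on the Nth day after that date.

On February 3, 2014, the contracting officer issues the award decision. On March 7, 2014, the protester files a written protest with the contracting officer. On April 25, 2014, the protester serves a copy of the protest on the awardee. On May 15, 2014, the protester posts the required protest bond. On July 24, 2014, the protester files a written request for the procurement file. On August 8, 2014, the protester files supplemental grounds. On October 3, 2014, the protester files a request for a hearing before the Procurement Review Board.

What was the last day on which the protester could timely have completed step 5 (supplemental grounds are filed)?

Step 5 runs from July 24, 2014, when the procurement file is requested. 18 days after July 24, 2014 is August 11, 2014.

August 11, 2014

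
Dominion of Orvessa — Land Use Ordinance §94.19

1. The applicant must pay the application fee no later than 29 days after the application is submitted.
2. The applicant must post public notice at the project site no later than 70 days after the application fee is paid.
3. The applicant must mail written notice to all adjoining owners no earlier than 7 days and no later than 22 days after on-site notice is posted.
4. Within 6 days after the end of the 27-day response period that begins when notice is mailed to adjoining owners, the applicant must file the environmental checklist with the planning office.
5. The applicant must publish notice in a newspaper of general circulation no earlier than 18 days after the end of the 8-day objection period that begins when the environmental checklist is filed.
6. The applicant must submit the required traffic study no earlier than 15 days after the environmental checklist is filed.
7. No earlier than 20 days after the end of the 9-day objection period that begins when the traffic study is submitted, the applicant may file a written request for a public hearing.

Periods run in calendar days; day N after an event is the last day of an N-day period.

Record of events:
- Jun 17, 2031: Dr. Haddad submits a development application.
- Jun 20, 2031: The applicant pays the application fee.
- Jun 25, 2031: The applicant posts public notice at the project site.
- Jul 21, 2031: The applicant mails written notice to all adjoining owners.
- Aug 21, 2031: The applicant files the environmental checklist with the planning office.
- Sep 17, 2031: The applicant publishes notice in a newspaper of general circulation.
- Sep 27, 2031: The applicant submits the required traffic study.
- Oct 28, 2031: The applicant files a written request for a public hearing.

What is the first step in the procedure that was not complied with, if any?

Step 1: 29 days after Jun 17, 2031 (when the application is submitted) is Jul 16, 2031; done Jun 20, 2031 — timely.
Step 2: 70 days after Jun 20, 2031 (when the application fee is paid) is Aug 29, 2031; completed Jun 25, 2031, before the deadline.
Step 3: the window is 7–22 days after Jun 25, 2031 (when on-site notice is posted), so Jul 2, 2031 through Jul 17, 2031; Jul 21, 2031 is 4 days past the end of the window.
Later steps need not be reached.

Step 3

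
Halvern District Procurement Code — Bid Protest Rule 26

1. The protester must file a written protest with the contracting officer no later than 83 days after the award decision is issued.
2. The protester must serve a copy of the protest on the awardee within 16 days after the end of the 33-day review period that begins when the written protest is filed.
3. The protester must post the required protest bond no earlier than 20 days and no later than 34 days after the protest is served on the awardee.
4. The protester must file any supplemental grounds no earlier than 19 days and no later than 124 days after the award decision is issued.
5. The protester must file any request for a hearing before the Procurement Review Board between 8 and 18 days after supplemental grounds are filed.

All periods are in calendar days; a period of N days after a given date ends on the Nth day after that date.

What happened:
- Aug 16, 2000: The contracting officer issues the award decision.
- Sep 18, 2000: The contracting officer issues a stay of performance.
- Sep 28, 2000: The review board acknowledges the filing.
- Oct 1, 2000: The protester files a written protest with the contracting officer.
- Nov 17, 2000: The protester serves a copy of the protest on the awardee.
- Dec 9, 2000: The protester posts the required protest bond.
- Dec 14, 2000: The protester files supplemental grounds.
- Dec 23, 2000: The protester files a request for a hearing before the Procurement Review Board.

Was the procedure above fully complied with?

Yes

(1) due by Aug 16, 2000 + 83 days = Nov 7, 2000; Oct 1, 2000 is within that limit.
(2) due by Nov 3, 2000 + 16 days = Nov 19, 2000; completed Nov 17, 2000, before the deadline.
(3) the permitted window runs from Nov 17, 2000 + 20 = Dec 7, 2000 to Nov 17, 2000 + 34 = Dec 21, 2000; Dec 9, 2000 falls inside that range.
(4) the permitted window runs from Aug 16, 2000 + 19 = Sep 4, 2000 to Aug 16, 2000 + 124 = Dec 18, 2000; Dec 14, 2000 falls inside that range.
(5) the permitted window runs from Dec 14, 2000 + 8 = Dec 22, 2000 to Dec 14, 2000 + 18 = Jan 1, 2001; Dec 23, 2000 falls inside that range.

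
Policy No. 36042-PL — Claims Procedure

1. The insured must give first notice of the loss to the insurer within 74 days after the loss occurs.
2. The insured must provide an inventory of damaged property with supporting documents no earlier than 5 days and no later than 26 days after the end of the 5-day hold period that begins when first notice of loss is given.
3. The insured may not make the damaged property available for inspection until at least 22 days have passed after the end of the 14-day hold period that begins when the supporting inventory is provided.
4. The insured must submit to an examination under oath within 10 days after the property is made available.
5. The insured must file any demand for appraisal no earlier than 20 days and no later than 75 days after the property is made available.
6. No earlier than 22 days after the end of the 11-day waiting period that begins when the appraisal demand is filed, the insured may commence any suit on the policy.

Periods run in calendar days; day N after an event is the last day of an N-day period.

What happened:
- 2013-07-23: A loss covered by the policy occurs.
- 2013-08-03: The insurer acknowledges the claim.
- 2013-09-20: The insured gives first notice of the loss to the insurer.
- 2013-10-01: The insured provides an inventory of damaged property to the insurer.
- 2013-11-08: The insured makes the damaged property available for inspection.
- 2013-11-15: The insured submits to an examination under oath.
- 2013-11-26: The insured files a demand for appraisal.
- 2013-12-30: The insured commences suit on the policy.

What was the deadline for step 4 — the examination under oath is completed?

2013-11-18

Step 4 runs from 2013-11-08, when the property is made available. 10 days after 2013-11-08 is 2013-11-18.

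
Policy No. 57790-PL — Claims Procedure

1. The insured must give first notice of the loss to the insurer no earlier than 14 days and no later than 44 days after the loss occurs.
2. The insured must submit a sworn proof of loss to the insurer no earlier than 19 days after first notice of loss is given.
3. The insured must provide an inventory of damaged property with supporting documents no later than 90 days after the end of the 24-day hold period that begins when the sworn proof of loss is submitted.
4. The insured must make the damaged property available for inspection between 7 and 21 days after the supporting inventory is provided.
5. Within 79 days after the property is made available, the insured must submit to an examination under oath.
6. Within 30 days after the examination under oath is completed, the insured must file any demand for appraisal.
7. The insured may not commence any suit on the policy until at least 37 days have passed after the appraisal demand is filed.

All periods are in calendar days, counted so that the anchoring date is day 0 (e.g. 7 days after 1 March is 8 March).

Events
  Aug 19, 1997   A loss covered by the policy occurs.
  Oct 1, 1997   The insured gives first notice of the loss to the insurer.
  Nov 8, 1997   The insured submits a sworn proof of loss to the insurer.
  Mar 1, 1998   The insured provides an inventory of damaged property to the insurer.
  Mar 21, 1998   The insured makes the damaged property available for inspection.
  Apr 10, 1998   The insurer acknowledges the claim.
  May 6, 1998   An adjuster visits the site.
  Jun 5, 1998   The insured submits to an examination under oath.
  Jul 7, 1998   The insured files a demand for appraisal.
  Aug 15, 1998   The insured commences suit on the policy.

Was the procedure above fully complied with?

No

Step 1 — 14 and 44 days from Aug 19, 1997 (when the loss occurs) are Sep 2, 1997 and Oct 2, 1997 respectively; done Oct 1, 1997, which is between those dates.
Step 2 — must wait 19 days from Oct 1, 1997 (when first notice of loss is given), so not before Oct 20, 1997; done Nov 8, 1997, after the minimum wait.
Step 3 — counting 90 days from Dec 2, 1997 (end of the 24-day hold period, which began when the sworn proof of loss is submitted on Nov 8, 1997) gives a deadline of Mar 2, 1998; Mar 1, 1998 is within that limit.
Step 4 — 7 and 21 days from Mar 1, 1998 (when the supporting inventory is provided) are Mar 8, 1998 and Mar 22, 1998 respectively; Mar 21, 1998 falls inside that range.
Step 5 — counting 79 days from Mar 21, 1998 (when the property is made available) gives a deadline of Jun 8, 1998; Jun 5, 1998 is within that limit.
Step 6 — counting 30 days from Jun 5, 1998 (when the examination under oath is completed) gives a deadline of Jul 5, 1998; Jul 7, 1998 misses that deadline by 2 days.
That is the first point of non-compliance.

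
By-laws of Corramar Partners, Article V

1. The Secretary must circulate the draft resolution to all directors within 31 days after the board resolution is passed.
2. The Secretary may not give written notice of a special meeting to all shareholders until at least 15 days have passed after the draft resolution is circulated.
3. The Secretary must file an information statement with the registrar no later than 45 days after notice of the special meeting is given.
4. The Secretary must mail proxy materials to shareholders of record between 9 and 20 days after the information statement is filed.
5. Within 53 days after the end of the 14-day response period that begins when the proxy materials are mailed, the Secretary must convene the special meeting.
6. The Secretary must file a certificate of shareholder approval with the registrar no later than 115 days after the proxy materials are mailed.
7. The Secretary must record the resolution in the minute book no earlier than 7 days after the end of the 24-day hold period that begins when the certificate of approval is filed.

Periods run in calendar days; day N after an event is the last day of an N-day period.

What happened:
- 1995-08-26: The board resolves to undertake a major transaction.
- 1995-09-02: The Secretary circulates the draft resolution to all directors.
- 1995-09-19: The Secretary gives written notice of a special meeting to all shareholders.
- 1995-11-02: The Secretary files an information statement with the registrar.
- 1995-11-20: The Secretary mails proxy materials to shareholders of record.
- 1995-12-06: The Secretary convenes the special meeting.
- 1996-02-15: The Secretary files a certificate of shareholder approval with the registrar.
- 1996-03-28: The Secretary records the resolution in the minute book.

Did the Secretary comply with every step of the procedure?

(1) due by 1995-08-26 + 31 days = 1995-09-26; done 1995-09-02 — timely.
(2) permitted from 1995-09-02 + 15 days = 1995-09-17 onward; done 1995-09-19, after the minimum wait.
(3) due by 1995-09-19 + 45 days = 1995-11-03; completed 1995-11-02, before the deadline.
(4) the permitted window runs from 1995-11-02 + 9 = 1995-11-11 to 1995-11-02 + 20 = 1995-11-22; done 1995-11-20, which is between those dates.
(5) due by 1995-12-04 + 53 days = 1996-01-26; 1995-12-06 is within that limit.
(6) due by 1995-11-20 + 115 days = 1996-03-14; completed 1996-02-15, before the deadline.
(7) permitted from 1996-03-10 + 7 days = 1996-03-17 onward; 1996-03-28 is on or after that date.

Yes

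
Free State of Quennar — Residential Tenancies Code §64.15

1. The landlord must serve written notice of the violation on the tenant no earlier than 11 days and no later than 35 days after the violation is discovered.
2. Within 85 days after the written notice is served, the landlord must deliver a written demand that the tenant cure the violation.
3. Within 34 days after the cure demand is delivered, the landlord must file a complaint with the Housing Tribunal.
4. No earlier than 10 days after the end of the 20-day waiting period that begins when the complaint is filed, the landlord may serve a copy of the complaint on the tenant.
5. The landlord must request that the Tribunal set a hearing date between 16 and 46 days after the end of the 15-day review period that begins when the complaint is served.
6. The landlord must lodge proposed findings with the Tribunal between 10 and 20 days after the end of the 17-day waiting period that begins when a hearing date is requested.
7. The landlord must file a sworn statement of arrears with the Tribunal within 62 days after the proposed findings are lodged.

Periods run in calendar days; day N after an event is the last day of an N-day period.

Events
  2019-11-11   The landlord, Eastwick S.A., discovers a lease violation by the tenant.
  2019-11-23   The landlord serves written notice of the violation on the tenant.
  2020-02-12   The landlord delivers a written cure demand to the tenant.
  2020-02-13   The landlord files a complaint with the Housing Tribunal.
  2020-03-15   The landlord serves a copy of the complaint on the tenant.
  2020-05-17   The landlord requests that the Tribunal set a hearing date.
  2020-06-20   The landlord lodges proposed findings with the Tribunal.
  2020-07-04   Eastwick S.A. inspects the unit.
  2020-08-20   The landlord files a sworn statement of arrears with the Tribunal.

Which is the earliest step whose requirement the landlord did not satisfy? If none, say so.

(1) the permitted window runs from 2019-11-11 + 11 = 2019-11-22 to 2019-11-11 + 35 = 2019-12-16; done 2019-11-23, which is between those dates.
(2) due by 2019-11-23 + 85 days = 2020-02-16; completed 2020-02-12, before the deadline.
(3) due by 2020-02-12 + 34 days = 2020-03-17; done 2020-02-13 — timely.
(4) permitted from 2020-03-04 + 10 days = 2020-03-14 onward; done 2020-03-15 — permitted.
(5) the permitted window runs from 2020-03-30 + 16 = 2020-04-15 to 2020-03-30 + 46 = 2020-05-15; done 2020-05-17 — 2 days after the window closed.
No need to go further; step 5 was not satisfied.

Step 5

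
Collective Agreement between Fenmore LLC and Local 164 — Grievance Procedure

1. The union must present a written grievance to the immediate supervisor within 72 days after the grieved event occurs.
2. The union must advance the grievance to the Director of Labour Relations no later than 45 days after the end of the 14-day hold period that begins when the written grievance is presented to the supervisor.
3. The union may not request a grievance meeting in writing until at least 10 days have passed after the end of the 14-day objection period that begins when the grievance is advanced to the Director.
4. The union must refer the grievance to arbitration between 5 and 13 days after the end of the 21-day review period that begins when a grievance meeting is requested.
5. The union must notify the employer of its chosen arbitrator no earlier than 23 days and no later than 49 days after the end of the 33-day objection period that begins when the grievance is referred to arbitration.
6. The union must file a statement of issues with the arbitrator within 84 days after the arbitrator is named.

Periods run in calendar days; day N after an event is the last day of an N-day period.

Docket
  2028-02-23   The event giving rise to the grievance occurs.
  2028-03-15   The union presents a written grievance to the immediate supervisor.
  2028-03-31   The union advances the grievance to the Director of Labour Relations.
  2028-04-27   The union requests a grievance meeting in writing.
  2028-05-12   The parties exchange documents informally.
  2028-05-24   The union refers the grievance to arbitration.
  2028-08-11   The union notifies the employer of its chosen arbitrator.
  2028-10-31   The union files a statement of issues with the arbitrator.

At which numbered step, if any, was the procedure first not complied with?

None — every step was satisfied

Step 1: 72 days after 2028-02-23 (when the grieved event occurs) is 2028-05-05; 2028-03-15 is within that limit.
Step 2: 45 days after 2028-03-29 (end of the 14-day hold period, which began when the written grievance is presented to the supervisor on 2028-03-15) is 2028-05-13; 2028-03-31 is within that limit.
Step 3: the earliest permitted date is 10 days after 2028-04-14 (end of the 14-day objection period, which began when the grievance is advanced to the Director on 2028-03-31), i.e. 2028-04-24; done 2028-04-27, after the minimum wait.
Step 4: the window is 5–13 days after 2028-05-18 (end of the 21-day review period, which began when a grievance meeting is requested on 2028-04-27), so 2028-05-23 through 2028-05-31; 2028-05-24 falls inside that range.
Step 5: the window is 23–49 days after 2028-06-26 (end of the 33-day objection period, which began when the grievance is referred to arbitration on 2028-05-24), so 2028-07-19 through 2028-08-14; done 2028-08-11, which is between those dates.
Step 6: 84 days after 2028-08-11 (when the arbitrator is named) is 2028-11-03; completed 2028-10-31, before the deadline.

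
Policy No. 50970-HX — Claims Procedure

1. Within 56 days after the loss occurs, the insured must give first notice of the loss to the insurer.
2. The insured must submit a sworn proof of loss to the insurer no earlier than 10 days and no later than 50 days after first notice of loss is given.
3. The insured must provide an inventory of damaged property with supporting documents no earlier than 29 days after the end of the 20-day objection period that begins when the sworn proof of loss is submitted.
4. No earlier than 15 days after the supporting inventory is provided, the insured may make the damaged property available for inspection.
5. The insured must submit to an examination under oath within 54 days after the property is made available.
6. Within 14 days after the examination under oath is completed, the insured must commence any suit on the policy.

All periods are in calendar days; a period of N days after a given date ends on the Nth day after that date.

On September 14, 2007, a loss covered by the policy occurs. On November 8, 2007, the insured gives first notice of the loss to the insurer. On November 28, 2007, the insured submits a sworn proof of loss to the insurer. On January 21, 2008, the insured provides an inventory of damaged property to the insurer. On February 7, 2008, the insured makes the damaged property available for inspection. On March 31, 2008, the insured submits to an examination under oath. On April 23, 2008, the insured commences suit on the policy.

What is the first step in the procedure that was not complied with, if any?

Step 6

Step 1 — counting 56 days from September 14, 2007 (when the loss occurs) gives a deadline of November 9, 2007; November 8, 2007 is within that limit.
Step 2 — 10 and 50 days from November 8, 2007 (when first notice of loss is given) are November 18, 2007 and December 28, 2007 respectively; November 28, 2007 falls inside that range.
Step 3 — must wait 29 days from December 18, 2007 (end of the 20-day objection period, which began when the sworn proof of loss is submitted on November 28, 2007), so not before January 16, 2008; January 21, 2008 is on or after that date.
Step 4 — must wait 15 days from January 21, 2008 (when the supporting inventory is provided), so not before February 5, 2008; done February 7, 2008 — permitted.
Step 5 — counting 54 days from February 7, 2008 (when the property is made available) gives a deadline of April 1, 2008; March 31, 2008 is within that limit.
Step 6 — counting 14 days from March 31, 2008 (when the examination under oath is completed) gives a deadline of April 14, 2008; April 23, 2008 misses that deadline by 9 days.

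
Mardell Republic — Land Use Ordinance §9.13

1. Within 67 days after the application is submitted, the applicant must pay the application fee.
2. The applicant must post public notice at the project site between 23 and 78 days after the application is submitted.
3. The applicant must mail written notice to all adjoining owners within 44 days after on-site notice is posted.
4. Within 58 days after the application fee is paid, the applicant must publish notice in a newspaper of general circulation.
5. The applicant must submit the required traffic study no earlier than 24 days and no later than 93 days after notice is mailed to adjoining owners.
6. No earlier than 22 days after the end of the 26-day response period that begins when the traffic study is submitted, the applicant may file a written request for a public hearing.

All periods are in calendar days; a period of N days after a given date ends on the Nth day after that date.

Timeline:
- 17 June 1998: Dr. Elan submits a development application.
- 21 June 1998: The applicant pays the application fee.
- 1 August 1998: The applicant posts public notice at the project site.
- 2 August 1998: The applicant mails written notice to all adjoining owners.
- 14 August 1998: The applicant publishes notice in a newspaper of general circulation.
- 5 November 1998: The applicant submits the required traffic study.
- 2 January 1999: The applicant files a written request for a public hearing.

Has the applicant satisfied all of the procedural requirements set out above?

No

Step 1: 67 days after 17 June 1998 (when the application is submitted) is 23 August 1998; completed 21 June 1998, before the deadline.
Step 2: the window is 23–78 days after 17 June 1998 (when the application is submitted), so 10 July 1998 through 3 September 1998; done 1 August 1998 — within the window.
Step 3: 44 days after 1 August 1998 (when on-site notice is posted) is 14 September 1998; 2 August 1998 is within that limit.
Step 4: 58 days after 21 June 1998 (when the application fee is paid) is 18 August 1998; completed 14 August 1998, before the deadline.
Step 5: the window is 24–93 days after 2 August 1998 (when notice is mailed to adjoining owners), so 26 August 1998 through 3 November 1998; 5 November 1998 is 2 days past the end of the window.
The analysis stops there.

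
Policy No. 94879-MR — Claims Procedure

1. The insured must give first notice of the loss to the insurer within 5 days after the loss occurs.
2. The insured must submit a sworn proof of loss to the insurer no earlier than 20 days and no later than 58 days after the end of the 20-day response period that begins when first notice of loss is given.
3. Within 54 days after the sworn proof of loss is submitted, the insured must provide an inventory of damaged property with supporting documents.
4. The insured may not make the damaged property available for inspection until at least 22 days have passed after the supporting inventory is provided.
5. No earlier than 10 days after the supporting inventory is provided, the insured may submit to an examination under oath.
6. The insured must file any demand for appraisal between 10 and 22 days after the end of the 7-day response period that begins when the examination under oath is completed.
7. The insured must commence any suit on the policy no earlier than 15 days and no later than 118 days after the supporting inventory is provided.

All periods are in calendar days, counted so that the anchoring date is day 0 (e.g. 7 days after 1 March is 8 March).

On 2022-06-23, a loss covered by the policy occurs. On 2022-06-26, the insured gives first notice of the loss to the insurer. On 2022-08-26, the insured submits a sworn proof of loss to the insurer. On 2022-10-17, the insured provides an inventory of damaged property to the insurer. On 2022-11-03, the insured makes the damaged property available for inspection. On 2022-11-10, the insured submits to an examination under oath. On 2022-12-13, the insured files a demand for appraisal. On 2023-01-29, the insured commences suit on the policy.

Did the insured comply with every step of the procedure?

(1) due by 2022-06-23 + 5 days = 2022-06-28; done 2022-06-26 — timely.
(2) the permitted window runs from 2022-07-16 + 20 = 2022-08-05 to 2022-07-16 + 58 = 2022-09-12; done 2022-08-26 — within the window.
(3) due by 2022-08-26 + 54 days = 2022-10-19; completed 2022-10-17, before the deadline.
(4) permitted from 2022-10-17 + 22 days = 2022-11-08 onward; acted on 2022-11-03, 5 days prematurely.
The procedure was therefore not followed at step 4.

No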